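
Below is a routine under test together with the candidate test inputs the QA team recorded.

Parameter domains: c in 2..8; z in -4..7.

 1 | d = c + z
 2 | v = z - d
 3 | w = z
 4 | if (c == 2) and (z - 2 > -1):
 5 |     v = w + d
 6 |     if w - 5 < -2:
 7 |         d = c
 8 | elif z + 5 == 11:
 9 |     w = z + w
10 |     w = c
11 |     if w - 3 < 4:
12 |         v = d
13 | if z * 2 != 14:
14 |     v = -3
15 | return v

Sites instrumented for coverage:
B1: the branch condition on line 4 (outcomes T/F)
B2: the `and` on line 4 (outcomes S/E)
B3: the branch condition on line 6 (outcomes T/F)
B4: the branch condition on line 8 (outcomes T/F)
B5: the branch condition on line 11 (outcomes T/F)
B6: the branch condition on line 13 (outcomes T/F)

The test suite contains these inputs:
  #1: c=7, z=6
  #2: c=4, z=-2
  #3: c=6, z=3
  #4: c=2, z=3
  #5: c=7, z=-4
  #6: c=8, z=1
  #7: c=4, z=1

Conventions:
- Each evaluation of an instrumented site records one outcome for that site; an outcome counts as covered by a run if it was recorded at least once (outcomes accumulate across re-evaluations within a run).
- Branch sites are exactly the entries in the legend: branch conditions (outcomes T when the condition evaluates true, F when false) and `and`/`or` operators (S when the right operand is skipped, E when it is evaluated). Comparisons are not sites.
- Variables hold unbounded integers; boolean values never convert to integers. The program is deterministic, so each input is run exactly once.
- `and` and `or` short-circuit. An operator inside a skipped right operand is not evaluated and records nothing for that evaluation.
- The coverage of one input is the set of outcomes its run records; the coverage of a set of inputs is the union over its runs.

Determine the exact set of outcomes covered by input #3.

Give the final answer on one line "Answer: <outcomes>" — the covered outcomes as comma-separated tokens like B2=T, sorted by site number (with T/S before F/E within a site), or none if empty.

Running input #3 (c=6, z=3), event by event:
  B2->S, B1->F, B4->F, B6->T
distinct outcomes covered: B1=F, B2=S, B4=F, B6=T

Answer: B1=F, B2=S, B4=F, B6=T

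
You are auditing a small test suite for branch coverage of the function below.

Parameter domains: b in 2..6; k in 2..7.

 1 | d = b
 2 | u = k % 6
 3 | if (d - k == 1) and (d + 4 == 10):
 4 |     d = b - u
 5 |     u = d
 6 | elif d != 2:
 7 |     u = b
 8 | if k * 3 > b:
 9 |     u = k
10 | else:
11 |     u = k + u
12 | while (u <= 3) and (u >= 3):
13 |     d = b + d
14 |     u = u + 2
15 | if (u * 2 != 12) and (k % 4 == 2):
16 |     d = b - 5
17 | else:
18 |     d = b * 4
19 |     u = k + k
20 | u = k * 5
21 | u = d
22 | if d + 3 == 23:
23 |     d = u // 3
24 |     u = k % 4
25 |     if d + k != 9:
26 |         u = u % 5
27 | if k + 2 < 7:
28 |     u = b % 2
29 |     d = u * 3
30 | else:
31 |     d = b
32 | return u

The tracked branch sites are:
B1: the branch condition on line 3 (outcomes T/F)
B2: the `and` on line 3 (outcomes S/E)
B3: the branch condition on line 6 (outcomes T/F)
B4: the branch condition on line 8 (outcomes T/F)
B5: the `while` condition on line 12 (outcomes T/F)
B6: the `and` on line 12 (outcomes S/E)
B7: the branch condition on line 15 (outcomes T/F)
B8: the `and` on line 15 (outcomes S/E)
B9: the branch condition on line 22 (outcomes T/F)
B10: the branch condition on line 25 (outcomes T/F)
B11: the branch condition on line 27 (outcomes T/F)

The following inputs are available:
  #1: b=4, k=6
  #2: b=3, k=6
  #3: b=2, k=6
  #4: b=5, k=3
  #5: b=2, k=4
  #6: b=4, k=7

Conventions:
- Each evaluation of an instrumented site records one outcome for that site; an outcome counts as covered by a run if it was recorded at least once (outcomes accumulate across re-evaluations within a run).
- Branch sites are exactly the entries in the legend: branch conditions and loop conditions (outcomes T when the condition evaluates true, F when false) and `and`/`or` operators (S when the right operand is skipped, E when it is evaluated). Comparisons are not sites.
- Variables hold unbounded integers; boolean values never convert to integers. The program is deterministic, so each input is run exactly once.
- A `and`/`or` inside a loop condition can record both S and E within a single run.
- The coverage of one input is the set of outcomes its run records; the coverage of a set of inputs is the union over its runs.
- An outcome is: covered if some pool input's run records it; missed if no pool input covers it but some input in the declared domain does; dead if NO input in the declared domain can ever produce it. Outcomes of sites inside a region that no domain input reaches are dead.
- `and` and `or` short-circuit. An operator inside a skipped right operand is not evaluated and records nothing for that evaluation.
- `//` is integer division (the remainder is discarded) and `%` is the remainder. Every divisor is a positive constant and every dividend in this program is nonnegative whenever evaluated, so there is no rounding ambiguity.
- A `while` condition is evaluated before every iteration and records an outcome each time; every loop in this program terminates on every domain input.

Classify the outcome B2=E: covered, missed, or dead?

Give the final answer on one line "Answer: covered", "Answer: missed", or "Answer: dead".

no pool input records B2=E
but domain input (b=3, k=2) does record it -> reachable, so missed

Answer: missed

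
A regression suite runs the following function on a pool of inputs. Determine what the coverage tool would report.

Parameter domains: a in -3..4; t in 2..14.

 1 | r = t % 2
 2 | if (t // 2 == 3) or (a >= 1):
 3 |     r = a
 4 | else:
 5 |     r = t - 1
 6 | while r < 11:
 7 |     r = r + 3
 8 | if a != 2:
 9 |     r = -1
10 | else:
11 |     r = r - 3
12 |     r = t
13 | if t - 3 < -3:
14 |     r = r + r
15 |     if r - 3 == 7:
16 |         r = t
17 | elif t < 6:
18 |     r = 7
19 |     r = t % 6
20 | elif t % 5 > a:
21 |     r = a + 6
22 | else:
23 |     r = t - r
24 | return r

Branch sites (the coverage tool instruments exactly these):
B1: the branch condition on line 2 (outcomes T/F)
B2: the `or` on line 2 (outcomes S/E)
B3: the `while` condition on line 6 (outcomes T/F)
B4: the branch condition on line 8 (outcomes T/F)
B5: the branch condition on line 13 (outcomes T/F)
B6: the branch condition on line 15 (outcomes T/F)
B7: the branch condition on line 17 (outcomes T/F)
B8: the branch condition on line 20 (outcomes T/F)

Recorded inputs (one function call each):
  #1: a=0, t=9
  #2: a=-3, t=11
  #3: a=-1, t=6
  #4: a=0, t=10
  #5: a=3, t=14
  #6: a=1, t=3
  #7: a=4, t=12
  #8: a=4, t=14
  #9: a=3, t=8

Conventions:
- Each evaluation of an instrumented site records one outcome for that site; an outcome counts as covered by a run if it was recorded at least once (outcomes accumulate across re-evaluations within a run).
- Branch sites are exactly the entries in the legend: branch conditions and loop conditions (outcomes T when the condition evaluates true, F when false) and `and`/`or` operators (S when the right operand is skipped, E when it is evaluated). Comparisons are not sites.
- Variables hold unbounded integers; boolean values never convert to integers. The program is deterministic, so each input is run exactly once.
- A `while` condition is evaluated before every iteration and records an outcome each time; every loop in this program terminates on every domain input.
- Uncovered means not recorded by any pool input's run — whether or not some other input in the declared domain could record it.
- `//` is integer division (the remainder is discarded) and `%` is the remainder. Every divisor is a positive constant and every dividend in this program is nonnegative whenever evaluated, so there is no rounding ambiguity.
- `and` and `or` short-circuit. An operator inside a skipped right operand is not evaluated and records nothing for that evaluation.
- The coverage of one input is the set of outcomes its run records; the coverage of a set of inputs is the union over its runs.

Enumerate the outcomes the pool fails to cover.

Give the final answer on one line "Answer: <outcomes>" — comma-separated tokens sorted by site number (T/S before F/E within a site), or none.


#1 (a=0, t=9) -> covered: B1=F, B2=E, B3=T, B3=F, B4=T, B5=F, B7=F, B8=T
#2 (a=-3, t=11) -> covered: B1=F, B2=E, B3=T, B3=F, B4=T, B5=F, B7=F, B8=T
#3 (a=-1, t=6) -> covered: B1=T, B2=S, B3=T, B3=F, B4=T, B5=F, B7=F, B8=T
#4 (a=0, t=10) -> covered: B1=F, B2=E, B3=T, B3=F, B4=T, B5=F, B7=F, B8=F
#5 (a=3, t=14) -> covered: B1=T, B2=E, B3=T, B3=F, B4=T, B5=F, B7=F, B8=T
#6 (a=1, t=3) -> covered: B1=T, B2=E, B3=T, B3=F, B4=T, B5=F, B7=T
#7 (a=4, t=12) -> covered: B1=T, B2=E, B3=T, B3=F, B4=T, B5=F, B7=F, B8=F
#8 (a=4, t=14) -> covered: B1=T, B2=E, B3=T, B3=F, B4=T, B5=F, B7=F, B8=F
#9 (a=3, t=8) -> covered: B1=T, B2=E, B3=T, B3=F, B4=T, B5=F, B7=F, B8=F
union over the pool: B1=T, B1=F, B2=S, B2=E, B3=T, B3=F, B4=T, B5=F, B7=T, B7=F, B8=T, B8=F
uncovered (4 of 16): B4=F, B5=T, B6=T, B6=F
Answer: B4=F, B5=T, B6=T, B6=F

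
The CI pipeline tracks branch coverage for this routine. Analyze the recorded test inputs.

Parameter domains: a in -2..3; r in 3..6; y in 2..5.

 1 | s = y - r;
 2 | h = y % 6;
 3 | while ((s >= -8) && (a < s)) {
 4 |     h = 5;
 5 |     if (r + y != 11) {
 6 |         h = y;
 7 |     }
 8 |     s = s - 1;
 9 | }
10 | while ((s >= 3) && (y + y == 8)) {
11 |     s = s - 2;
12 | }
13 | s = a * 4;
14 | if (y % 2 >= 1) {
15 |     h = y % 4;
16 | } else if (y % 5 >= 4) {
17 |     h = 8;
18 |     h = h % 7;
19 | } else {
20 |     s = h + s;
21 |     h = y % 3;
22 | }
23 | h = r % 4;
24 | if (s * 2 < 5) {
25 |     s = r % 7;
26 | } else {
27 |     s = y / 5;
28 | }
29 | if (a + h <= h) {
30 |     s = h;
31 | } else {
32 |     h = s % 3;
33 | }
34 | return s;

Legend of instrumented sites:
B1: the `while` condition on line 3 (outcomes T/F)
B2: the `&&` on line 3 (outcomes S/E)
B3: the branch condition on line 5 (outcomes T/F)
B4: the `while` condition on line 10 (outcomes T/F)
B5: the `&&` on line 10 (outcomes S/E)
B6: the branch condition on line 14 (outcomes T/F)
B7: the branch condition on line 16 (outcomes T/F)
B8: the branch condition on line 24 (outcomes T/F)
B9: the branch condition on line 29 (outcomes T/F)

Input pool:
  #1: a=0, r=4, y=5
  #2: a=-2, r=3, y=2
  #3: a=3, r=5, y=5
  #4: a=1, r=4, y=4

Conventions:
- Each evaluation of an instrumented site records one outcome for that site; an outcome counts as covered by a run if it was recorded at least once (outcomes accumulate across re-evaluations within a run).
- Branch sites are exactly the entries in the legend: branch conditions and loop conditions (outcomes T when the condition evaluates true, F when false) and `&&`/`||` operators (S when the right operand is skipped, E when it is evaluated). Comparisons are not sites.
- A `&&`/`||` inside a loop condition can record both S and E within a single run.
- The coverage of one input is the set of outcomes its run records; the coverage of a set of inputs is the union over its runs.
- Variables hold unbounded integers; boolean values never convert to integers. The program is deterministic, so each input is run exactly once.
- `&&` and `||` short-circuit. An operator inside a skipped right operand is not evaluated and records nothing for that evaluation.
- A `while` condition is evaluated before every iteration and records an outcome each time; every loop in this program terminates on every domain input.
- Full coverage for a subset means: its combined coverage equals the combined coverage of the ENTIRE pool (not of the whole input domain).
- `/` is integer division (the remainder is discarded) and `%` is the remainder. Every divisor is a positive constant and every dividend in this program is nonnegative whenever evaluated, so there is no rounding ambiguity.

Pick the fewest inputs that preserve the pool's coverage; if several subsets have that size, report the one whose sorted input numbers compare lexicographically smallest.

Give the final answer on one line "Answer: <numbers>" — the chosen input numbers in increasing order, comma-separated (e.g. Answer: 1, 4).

test 1 (a=0, r=4, y=5) hits B1=T, B1=F, B2=E, B3=T, B4=F, B5=S, B6=T, B8=T, B9=T
test 2 (a=-2, r=3, y=2) hits B1=T, B1=F, B2=E, B3=T, B4=F, B5=S, B6=F, B7=F, B8=T, B9=T
test 3 (a=3, r=5, y=5) hits B1=F, B2=E, B4=F, B5=S, B6=T, B8=F, B9=F
test 4 (a=1, r=4, y=4) hits B1=F, B2=E, B4=F, B5=S, B6=F, B7=T, B8=F, B9=F
union over all inputs: B1=T, B1=F, B2=E, B3=T, B4=F, B5=S, B6=T, B6=F, B7=T, B7=F, B8=T, B8=F, B9=T, B9=F (14 outcomes)
every size-1 subset falls short of the 14 outcomes (best: 10/14)
every size-2 subset falls short of the 14 outcomes (best: 13/14)
at size 3, {1, 2, 4} reaches all 14 outcomes; every lexicographically earlier size-3 subset fails

Answer: 1, 2, 4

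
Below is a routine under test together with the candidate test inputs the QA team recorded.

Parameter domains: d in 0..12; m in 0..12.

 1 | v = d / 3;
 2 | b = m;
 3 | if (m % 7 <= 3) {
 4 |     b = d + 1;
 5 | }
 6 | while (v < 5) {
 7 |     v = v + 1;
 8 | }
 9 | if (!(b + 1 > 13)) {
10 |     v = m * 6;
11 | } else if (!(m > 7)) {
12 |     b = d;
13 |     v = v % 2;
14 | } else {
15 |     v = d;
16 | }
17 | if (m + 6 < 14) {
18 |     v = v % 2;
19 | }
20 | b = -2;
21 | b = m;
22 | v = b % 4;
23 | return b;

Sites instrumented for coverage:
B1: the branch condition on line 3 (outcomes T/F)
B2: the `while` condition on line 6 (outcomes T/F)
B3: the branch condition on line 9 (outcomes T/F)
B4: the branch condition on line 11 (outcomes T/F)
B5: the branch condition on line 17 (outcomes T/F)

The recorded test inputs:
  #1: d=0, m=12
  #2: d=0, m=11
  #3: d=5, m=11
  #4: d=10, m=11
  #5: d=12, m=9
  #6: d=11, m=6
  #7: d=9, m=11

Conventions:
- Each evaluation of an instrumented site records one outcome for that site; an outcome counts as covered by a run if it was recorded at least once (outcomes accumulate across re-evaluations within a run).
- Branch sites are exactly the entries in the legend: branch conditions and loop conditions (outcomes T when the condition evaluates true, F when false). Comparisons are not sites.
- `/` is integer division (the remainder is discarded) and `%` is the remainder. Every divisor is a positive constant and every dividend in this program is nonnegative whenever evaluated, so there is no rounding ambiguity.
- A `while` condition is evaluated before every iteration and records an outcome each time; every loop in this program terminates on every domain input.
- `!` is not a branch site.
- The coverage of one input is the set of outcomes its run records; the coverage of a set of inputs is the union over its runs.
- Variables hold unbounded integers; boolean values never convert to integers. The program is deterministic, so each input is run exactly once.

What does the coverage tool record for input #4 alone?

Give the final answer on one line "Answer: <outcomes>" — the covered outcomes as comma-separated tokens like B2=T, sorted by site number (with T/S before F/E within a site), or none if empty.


Event log for input #4 (d=10, m=11):
  B1->F, B2->T, B2->T, B2->F, B3->T, B5->F
collecting distinct outcomes: B1=F, B2=T, B2=F, B3=T, B5=F
Answer: B1=F, B2=T, B2=F, B3=T, B5=F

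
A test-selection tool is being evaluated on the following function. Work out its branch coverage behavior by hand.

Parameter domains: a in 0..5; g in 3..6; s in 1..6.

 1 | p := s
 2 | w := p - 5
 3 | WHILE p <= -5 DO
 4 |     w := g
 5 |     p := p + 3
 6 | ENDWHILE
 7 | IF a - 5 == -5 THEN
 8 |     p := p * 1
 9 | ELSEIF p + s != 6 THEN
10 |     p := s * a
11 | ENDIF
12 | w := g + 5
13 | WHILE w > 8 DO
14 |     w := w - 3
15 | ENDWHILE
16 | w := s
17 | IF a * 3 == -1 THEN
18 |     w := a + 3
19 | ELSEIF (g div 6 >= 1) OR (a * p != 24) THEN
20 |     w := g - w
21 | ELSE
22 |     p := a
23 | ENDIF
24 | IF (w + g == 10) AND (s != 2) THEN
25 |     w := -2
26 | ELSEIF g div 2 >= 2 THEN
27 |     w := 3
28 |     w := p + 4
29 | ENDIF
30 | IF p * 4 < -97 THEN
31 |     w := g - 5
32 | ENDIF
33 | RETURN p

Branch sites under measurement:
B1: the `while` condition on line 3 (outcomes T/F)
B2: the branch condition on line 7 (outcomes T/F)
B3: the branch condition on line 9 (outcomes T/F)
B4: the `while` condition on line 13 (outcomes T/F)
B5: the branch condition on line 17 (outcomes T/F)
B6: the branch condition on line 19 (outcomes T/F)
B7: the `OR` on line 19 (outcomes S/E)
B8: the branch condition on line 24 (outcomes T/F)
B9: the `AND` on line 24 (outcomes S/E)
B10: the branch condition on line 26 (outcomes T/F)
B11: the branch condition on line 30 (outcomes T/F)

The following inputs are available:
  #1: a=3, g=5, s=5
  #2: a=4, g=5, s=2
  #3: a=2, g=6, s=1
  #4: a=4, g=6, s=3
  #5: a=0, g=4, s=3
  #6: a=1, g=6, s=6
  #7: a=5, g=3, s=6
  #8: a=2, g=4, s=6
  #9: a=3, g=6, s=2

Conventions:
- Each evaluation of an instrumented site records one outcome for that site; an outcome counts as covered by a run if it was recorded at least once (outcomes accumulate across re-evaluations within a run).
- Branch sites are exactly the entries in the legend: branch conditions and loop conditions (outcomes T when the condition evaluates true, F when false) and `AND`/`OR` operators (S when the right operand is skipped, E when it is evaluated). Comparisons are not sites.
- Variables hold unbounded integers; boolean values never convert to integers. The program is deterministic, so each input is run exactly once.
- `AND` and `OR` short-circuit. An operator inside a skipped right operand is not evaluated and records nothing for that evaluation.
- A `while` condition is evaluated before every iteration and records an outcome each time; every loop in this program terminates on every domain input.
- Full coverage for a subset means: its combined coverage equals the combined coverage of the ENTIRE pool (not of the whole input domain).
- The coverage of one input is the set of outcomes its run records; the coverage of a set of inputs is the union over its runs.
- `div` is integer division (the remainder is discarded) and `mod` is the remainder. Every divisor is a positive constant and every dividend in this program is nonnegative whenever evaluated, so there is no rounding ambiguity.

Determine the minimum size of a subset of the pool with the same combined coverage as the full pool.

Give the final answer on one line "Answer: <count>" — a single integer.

test 1 (a=3, g=5, s=5) fires B1->F, B2->F, B3->T, B4->T, B4->F, B5->F, B7->E, B6->T, B9->S, B8->F, B10->T, B11->F; hits B1=F, B2=F, B3=T, B4=T, B4=F, B5=F, B6=T, B7=E, B8=F, B9=S, B10=T, B11=F
test 2 (a=4, g=5, s=2) fires B1->F, B2->F, B3->T, B4->T, B4->F, B5->F, B7->E, B6->T, B9->S, B8->F, B10->T, B11->F; hits B1=F, B2=F, B3=T, B4=T, B4=F, B5=F, B6=T, B7=E, B8=F, B9=S, B10=T, B11=F
test 3 (a=2, g=6, s=1) fires B1->F, B2->F, B3->T, B4->T, B4->F, B5->F, B7->S, B6->T, B9->S, B8->F, B10->T, B11->F; hits B1=F, B2=F, B3=T, B4=T, B4=F, B5=F, B6=T, B7=S, B8=F, B9=S, B10=T, B11=F
test 4 (a=4, g=6, s=3) fires B1->F, B2->F, B3->F, B4->T, B4->F, B5->F, B7->S, B6->T, B9->S, B8->F, B10->T, B11->F; hits B1=F, B2=F, B3=F, B4=T, B4=F, B5=F, B6=T, B7=S, B8=F, B9=S, B10=T, B11=F
test 5 (a=0, g=4, s=3) fires B1->F, B2->T, B4->T, B4->F, B5->F, B7->E, B6->T, B9->S, B8->F, B10->T, B11->F; hits B1=F, B2=T, B4=T, B4=F, B5=F, B6=T, B7=E, B8=F, B9=S, B10=T, B11=F
test 6 (a=1, g=6, s=6) fires B1->F, B2->F, B3->T, B4->T, B4->F, B5->F, B7->S, B6->T, B9->S, B8->F, B10->T, B11->F; hits B1=F, B2=F, B3=T, B4=T, B4=F, B5=F, B6=T, B7=S, B8=F, B9=S, B10=T, B11=F
test 7 (a=5, g=3, s=6) fires B1->F, B2->F, B3->T, B4->F, B5->F, B7->E, B6->T, B9->S, B8->F, B10->F, B11->F; hits B1=F, B2=F, B3=T, B4=F, B5=F, B6=T, B7=E, B8=F, B9=S, B10=F, B11=F
test 8 (a=2, g=4, s=6) fires B1->F, B2->F, B3->T, B4->T, B4->F, B5->F, B7->E, B6->F, B9->E, B8->T, B11->F; hits B1=F, B2=F, B3=T, B4=T, B4=F, B5=F, B6=F, B7=E, B8=T, B9=E, B11=F
test 9 (a=3, g=6, s=2) fires B1->F, B2->F, B3->T, B4->T, B4->F, B5->F, B7->S, B6->T, B9->E, B8->F, B10->T, B11->F; hits B1=F, B2=F, B3=T, B4=T, B4=F, B5=F, B6=T, B7=S, B8=F, B9=E, B10=T, B11=F
union over all inputs: B1=F, B2=T, B2=F, B3=T, B3=F, B4=T, B4=F, B5=F, B6=T, B6=F, B7=S, B7=E, B8=T, B8=F, B9=S, B9=E, B10=T, B10=F, B11=F (19 outcomes)
checked all size-1 subsets: none covers 19 outcomes (max 12/19)
checked all size-2 subsets: none covers 19 outcomes (max 17/19)
checked all size-3 subsets: none covers 19 outcomes (max 18/19)
size 4: inputs {4, 5, 7, 8} cover all 19 outcomes, and no lexicographically smaller subset of this size does

Answer: 4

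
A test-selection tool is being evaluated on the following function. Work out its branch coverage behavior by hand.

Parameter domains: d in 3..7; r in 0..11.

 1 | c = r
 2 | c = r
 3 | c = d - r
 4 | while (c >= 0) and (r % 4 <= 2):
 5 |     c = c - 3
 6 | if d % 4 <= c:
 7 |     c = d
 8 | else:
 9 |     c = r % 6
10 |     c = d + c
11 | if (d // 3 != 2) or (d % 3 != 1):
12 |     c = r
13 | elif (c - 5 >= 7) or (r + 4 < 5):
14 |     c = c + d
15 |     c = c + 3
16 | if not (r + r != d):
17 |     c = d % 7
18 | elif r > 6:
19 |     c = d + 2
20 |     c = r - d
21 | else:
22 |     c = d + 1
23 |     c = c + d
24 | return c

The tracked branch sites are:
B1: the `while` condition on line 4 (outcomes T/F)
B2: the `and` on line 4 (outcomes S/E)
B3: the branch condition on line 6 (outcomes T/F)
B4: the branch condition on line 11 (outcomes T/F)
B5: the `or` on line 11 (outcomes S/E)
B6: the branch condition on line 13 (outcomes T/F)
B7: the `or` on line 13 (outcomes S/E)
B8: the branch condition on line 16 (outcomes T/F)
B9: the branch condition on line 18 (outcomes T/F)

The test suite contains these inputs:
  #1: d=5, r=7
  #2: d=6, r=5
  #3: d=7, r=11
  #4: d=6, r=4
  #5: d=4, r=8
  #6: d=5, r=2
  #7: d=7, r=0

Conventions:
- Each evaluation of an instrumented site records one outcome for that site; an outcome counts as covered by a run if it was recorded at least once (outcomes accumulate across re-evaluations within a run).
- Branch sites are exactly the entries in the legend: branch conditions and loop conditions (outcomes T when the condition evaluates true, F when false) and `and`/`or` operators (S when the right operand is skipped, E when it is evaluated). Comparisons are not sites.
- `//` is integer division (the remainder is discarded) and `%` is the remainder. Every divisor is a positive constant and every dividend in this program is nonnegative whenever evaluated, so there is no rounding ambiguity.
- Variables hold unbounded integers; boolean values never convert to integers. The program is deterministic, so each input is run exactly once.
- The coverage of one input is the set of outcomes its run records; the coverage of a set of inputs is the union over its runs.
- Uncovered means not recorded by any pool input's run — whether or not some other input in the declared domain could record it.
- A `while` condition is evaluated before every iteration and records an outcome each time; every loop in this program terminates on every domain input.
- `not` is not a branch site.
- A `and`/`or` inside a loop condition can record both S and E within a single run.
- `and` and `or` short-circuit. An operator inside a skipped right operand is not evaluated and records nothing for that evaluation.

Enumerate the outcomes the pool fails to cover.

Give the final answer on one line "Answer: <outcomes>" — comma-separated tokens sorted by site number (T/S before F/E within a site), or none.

run #1 (d=5, r=7) runs B2->S, B1->F, B3->F, B5->S, B4->T, B8->F, B9->T; records B1=F, B2=S, B3=F, B4=T, B5=S, B8=F, B9=T
run #2 (d=6, r=5) runs B2->E, B1->T, B2->S, B1->F, B3->F, B5->E, B4->T, B8->F, B9->F; records B1=T, B1=F, B2=S, B2=E, B3=F, B4=T, B5=E, B8=F, B9=F
run #3 (d=7, r=11) runs B2->S, B1->F, B3->F, B5->E, B4->F, B7->S, B6->T, B8->F, B9->T; records B1=F, B2=S, B3=F, B4=F, B5=E, B6=T, B7=S, B8=F, B9=T
run #4 (d=6, r=4) runs B2->E, B1->T, B2->S, B1->F, B3->F, B5->E, B4->T, B8->F, B9->F; records B1=T, B1=F, B2=S, B2=E, B3=F, B4=T, B5=E, B8=F, B9=F
run #5 (d=4, r=8) runs B2->S, B1->F, B3->F, B5->S, B4->T, B8->F, B9->T; records B1=F, B2=S, B3=F, B4=T, B5=S, B8=F, B9=T
run #6 (d=5, r=2) runs B2->E, B1->T, B2->E, B1->T, B2->S, B1->F, B3->F, B5->S, B4->T, B8->F, B9->F; records B1=T, B1=F, B2=S, B2=E, B3=F, B4=T, B5=S, B8=F, B9=F
run #7 (d=7, r=0) runs B2->E, B1->T, B2->E, B1->T, B2->E, B1->T, B2->S, B1->F, B3->F, B5->E, B4->F, B7->E, B6->T, B8->F, ...; records B1=T, B1=F, B2=S, B2=E, B3=F, B4=F, B5=E, B6=T, B7=E, B8=F, B9=F
union over the pool: B1=T, B1=F, B2=S, B2=E, B3=F, B4=T, B4=F, B5=S, B5=E, B6=T, B7=S, B7=E, B8=F, B9=T, B9=F
uncovered (3 of 18): B3=T, B6=F, B8=T

Answer: B3=T, B6=F, B8=T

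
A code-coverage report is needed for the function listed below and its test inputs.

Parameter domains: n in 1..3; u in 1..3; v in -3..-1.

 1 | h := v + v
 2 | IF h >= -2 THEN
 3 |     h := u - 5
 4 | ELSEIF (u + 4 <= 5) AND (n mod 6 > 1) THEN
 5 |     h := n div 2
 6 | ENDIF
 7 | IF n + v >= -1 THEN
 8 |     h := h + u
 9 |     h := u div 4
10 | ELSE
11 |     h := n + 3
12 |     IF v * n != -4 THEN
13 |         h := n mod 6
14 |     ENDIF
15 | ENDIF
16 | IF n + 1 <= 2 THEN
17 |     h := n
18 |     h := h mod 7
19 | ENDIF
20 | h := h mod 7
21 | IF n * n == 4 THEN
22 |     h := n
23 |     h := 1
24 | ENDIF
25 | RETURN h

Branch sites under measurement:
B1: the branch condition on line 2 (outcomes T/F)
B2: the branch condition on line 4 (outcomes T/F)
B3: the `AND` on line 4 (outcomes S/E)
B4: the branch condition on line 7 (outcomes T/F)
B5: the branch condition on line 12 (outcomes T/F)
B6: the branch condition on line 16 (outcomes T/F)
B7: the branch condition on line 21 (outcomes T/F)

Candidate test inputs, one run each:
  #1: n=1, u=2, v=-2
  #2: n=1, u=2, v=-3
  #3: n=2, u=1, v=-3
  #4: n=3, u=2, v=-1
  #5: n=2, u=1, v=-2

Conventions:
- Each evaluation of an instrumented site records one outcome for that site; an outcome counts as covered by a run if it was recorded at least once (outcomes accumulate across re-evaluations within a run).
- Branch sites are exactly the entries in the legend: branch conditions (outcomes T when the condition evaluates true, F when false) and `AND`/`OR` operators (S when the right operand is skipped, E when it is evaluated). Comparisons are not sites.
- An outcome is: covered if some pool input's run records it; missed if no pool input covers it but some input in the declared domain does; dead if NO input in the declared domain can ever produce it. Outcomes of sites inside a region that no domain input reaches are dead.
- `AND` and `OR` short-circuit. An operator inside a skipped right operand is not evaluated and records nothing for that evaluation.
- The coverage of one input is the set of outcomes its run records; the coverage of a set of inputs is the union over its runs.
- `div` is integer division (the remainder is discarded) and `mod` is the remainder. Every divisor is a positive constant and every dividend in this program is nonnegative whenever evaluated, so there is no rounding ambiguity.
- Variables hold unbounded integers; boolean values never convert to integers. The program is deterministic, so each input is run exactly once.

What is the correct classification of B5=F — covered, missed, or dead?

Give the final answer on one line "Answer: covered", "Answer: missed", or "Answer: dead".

no pool input records B5=F
checking all 27 inputs in the declared domain: B5=F is never recorded -> dead

Answer: dead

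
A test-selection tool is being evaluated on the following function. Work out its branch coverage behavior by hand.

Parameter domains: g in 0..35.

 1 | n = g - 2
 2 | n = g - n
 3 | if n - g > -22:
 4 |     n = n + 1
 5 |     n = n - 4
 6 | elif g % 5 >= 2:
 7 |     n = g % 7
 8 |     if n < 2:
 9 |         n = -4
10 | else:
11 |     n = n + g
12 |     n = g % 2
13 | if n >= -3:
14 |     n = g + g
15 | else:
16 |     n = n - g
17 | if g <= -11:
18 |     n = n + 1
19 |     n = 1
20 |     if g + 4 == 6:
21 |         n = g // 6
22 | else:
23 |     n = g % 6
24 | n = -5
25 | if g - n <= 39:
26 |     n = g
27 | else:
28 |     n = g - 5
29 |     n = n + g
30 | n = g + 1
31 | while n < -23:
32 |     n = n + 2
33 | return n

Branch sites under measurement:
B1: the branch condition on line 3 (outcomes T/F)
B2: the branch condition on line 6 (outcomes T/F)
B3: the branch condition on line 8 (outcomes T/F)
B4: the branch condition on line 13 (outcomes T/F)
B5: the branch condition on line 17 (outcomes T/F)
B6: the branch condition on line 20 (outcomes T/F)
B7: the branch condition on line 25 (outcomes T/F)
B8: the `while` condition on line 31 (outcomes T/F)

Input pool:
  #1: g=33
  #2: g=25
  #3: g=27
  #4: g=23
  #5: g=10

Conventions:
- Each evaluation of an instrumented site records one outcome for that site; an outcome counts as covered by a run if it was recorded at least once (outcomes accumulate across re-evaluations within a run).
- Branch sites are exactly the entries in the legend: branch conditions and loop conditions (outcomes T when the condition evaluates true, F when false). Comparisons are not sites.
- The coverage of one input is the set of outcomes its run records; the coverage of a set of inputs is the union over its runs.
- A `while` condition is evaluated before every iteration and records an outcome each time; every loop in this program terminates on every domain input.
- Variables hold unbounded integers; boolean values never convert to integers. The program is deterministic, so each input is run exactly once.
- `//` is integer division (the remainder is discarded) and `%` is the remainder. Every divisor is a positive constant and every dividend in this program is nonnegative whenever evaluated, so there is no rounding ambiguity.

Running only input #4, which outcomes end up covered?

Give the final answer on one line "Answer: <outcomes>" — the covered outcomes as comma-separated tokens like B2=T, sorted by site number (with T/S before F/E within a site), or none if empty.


Tracing the run of input #4 (g=23):
  B1->T, B4->T, B5->F, B7->T, B8->F
collecting distinct outcomes: B1=T, B4=T, B5=F, B7=T, B8=F
Answer: B1=T, B4=T, B5=F, B7=T, B8=F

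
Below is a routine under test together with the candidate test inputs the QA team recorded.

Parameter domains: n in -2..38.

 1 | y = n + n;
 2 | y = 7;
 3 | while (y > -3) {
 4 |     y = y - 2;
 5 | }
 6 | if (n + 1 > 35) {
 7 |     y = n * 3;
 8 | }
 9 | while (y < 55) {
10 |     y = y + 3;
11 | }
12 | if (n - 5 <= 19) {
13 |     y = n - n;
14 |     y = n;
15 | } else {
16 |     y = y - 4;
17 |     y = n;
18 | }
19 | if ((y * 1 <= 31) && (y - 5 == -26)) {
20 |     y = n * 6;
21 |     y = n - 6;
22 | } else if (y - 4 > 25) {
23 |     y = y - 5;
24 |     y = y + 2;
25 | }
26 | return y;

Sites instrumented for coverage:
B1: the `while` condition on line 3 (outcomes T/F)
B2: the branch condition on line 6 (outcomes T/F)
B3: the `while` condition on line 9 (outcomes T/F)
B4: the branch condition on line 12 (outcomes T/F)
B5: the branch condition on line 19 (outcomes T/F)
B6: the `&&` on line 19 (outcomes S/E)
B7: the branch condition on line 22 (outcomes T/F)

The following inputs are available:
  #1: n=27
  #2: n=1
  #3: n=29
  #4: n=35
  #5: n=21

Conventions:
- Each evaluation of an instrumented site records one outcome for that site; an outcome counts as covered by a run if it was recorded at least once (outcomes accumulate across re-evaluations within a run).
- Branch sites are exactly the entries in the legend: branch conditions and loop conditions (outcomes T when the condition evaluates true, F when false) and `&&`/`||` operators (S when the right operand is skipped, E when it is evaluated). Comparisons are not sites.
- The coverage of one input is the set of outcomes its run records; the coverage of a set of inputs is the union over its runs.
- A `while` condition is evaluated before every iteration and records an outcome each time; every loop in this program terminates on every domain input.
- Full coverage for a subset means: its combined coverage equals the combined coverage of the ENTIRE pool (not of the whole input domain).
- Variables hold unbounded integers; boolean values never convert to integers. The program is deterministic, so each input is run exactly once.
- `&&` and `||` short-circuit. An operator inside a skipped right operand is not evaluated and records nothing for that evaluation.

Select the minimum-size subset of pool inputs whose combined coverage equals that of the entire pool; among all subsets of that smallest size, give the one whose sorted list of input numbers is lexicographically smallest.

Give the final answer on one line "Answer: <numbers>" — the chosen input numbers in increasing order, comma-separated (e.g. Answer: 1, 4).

run #1 (n=27) runs B1->T, B1->T, B1->T, B1->T, B1->T, B1->F, B2->F, B3->T, B3->T, B3->T, B3->T, B3->T, B3->T, B3->T, ...; records B1=T, B1=F, B2=F, B3=T, B3=F, B4=F, B5=F, B6=E, B7=F
run #2 (n=1) runs B1->T, B1->T, B1->T, B1->T, B1->T, B1->F, B2->F, B3->T, B3->T, B3->T, B3->T, B3->T, B3->T, B3->T, ...; records B1=T, B1=F, B2=F, B3=T, B3=F, B4=T, B5=F, B6=E, B7=F
run #3 (n=29) runs B1->T, B1->T, B1->T, B1->T, B1->T, B1->F, B2->F, B3->T, B3->T, B3->T, B3->T, B3->T, B3->T, B3->T, ...; records B1=T, B1=F, B2=F, B3=T, B3=F, B4=F, B5=F, B6=E, B7=F
run #4 (n=35) runs B1->T, B1->T, B1->T, B1->T, B1->T, B1->F, B2->T, B3->F, B4->F, B6->S, B5->F, B7->T; records B1=T, B1=F, B2=T, B3=F, B4=F, B5=F, B6=S, B7=T
run #5 (n=21) runs B1->T, B1->T, B1->T, B1->T, B1->T, B1->F, B2->F, B3->T, B3->T, B3->T, B3->T, B3->T, B3->T, B3->T, ...; records B1=T, B1=F, B2=F, B3=T, B3=F, B4=T, B5=F, B6=E, B7=F
union over all inputs: B1=T, B1=F, B2=T, B2=F, B3=T, B3=F, B4=T, B4=F, B5=F, B6=S, B6=E, B7=T, B7=F (13 outcomes)
no size-1 subset reaches all 13 outcomes (best union: 9/13)
the canonical winner is {2, 4}: size 2, full 13-outcome coverage, earliest index list among size-2 covers

Answer: 2, 4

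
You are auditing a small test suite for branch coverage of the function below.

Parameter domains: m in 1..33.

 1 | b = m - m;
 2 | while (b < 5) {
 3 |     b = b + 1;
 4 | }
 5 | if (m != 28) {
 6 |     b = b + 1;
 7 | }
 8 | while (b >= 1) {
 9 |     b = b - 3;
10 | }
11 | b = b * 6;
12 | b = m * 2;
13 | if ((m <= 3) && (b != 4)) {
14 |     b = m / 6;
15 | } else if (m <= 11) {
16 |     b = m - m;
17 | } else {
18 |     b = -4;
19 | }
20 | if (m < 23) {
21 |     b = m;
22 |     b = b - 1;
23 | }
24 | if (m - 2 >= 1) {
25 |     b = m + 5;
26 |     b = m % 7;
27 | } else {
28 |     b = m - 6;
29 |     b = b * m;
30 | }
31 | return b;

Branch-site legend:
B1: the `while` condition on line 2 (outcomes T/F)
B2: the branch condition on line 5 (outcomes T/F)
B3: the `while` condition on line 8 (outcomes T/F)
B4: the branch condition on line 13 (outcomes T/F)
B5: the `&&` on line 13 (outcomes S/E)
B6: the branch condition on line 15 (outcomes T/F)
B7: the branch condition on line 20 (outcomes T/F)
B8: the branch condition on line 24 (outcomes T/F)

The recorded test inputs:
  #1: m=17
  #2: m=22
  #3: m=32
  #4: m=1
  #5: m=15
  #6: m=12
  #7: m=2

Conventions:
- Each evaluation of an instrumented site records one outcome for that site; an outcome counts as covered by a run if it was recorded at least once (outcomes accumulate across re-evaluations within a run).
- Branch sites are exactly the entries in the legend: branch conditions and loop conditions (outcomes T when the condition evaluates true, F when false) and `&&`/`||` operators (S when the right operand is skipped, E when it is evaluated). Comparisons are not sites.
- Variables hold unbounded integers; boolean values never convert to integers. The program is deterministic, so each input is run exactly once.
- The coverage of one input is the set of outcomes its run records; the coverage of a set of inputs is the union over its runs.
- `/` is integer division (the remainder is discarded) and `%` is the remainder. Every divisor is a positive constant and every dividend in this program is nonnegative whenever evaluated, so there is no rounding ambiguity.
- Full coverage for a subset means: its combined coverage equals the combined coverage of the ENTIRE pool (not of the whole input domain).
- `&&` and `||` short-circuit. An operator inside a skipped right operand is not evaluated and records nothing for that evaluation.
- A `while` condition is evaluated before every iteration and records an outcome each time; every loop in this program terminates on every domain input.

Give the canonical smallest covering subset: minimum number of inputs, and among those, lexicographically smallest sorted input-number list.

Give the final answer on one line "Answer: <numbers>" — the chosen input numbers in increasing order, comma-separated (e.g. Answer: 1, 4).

input #1, m=17: outcomes B1=T, B1=F, B2=T, B3=T, B3=F, B4=F, B5=S, B6=F, B7=T, B8=T
input #2, m=22: outcomes B1=T, B1=F, B2=T, B3=T, B3=F, B4=F, B5=S, B6=F, B7=T, B8=T
input #3, m=32: outcomes B1=T, B1=F, B2=T, B3=T, B3=F, B4=F, B5=S, B6=F, B7=F, B8=T
input #4, m=1: outcomes B1=T, B1=F, B2=T, B3=T, B3=F, B4=T, B5=E, B7=T, B8=F
input #5, m=15: outcomes B1=T, B1=F, B2=T, B3=T, B3=F, B4=F, B5=S, B6=F, B7=T, B8=T
input #6, m=12: outcomes B1=T, B1=F, B2=T, B3=T, B3=F, B4=F, B5=S, B6=F, B7=T, B8=T
input #7, m=2: outcomes B1=T, B1=F, B2=T, B3=T, B3=F, B4=F, B5=E, B6=T, B7=T, B8=F
together the pool reaches 15 outcomes: B1=T, B1=F, B2=T, B3=T, B3=F, B4=T, B4=F, B5=S, B5=E, B6=T, B6=F, B7=T, B7=F, B8=T, B8=F
checked all size-1 subsets: none covers 15 outcomes (max 10/15)
checked all size-2 subsets: none covers 15 outcomes (max 14/15)
at size 3, {3, 4, 7} reaches all 15 outcomes; every lexicographically earlier size-3 subset fails

Answer: 3, 4, 7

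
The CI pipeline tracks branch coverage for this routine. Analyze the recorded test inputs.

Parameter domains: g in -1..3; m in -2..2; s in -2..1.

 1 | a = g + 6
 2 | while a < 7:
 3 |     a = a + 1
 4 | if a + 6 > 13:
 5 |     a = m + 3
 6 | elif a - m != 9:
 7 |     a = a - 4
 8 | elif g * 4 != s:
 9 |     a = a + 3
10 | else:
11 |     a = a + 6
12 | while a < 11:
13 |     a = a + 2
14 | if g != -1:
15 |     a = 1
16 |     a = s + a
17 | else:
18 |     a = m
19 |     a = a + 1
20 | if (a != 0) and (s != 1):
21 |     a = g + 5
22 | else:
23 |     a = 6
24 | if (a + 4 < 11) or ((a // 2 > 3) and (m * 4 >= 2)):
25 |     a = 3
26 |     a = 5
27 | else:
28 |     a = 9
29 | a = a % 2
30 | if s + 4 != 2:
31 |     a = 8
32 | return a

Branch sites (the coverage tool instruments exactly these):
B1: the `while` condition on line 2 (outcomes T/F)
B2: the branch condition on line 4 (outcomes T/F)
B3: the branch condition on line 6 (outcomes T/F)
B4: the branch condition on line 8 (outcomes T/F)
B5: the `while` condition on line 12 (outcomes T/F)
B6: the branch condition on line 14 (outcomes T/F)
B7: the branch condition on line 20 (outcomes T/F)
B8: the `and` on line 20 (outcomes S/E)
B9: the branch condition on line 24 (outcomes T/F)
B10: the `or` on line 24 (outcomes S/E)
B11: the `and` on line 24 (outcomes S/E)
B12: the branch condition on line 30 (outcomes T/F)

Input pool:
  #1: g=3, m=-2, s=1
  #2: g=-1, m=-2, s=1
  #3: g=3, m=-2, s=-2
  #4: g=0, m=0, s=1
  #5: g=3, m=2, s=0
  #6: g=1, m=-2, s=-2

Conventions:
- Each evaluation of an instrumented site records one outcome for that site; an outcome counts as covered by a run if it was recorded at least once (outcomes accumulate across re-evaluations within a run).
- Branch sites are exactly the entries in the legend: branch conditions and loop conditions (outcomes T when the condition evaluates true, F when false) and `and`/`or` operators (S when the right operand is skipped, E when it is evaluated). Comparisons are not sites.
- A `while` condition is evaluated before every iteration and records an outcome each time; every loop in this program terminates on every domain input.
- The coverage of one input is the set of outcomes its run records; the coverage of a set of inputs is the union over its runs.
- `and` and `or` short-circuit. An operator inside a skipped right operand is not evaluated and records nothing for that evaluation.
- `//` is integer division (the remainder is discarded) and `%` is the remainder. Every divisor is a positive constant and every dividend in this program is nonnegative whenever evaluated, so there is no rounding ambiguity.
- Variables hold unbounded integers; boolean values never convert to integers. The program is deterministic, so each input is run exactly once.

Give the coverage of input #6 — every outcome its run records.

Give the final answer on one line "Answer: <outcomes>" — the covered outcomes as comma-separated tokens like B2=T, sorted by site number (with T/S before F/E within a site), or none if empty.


Tracing the run of input #6 (g=1, m=-2, s=-2):
  B1->F, B2->F, B3->F, B4->T, B5->T, B5->F, B6->T, B8->E, B7->T, B10->S
  B9->T, B12->F
deduplicating events, the covered set is: B1=F, B2=F, B3=F, B4=T, B5=T, B5=F, B6=T, B7=T, B8=E, B9=T, B10=S, B12=F
Answer: B1=F, B2=F, B3=F, B4=T, B5=T, B5=F, B6=T, B7=T, B8=E, B9=T, B10=S, B12=F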